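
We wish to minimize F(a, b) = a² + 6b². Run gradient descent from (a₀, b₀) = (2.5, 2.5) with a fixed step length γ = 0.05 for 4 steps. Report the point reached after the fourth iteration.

∇F = (2a, 12b)
(a₁, b₁) = (2.5, 2.5) − 0.05·(5, 30) = (2.25, 1)
(a₂, b₂) = (2.25, 1) − 0.05·(4.5, 12) = (2.025, 0.4)
(a₃, b₃) = (2.025, 0.4) − 0.05·(4.05, 4.8) = (1.8225, 0.16)
(a₄, b₄) = (1.8225, 0.16) − 0.05·(3.645, 1.92) = (1.64025, 0.064)

(1.64025, 0.064)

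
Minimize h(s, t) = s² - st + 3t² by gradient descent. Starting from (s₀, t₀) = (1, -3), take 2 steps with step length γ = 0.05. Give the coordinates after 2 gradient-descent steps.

∇h = (2s - t, -s + 6t)
(s₁, t₁) = (1, -3) − 0.05·(5, -19) = (0.75, -2.05)
(s₂, t₂) = (0.75, -2.05) − 0.05·(3.55, -13.05) = (0.5725, -1.3975)

(0.5725, -1.3975)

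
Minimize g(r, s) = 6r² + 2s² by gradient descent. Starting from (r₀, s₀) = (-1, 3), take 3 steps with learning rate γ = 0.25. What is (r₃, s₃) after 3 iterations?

∇g = (12r, 4s)
(r₁, s₁) = (-1, 3) − 0.25·(-12, 12) = (2, 0)
(r₂, s₂) = (2, 0) − 0.25·(24, 0) = (-4, 0)
(r₃, s₃) = (-4, 0) − 0.25·(-48, 0) = (8, 0)

(8, 0)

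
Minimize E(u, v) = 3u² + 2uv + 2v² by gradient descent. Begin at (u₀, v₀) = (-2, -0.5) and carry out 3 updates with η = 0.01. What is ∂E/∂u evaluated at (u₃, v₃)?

-10.4874

∇E = (6u + 2v, 2u + 4v)
(u₁, v₁) = (-2, -0.5) − 0.01·(-13, -6) = (-1.87, -0.44)
(u₂, v₂) = (-1.87, -0.44) − 0.01·(-12.1, -5.5) = (-1.749, -0.385)
(u₃, v₃) = (-1.749, -0.385) − 0.01·(-11.264, -5.038) = (-1.63636, -0.33462)
∂E/∂u at (-1.63636, -0.33462) = -10.4874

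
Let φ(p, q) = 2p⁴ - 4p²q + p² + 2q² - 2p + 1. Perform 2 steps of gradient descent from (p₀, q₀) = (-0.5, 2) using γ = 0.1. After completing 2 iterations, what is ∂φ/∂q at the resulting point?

∇φ = (8p³ - 8pq + 2p - 2, -4p² + 4q)
(p₁, q₁) = (-0.5, 2) − 0.1·(4, 7) = (-0.9, 1.3)
(p₂, q₂) = (-0.9, 1.3) − 0.1·(-0.272, 1.96) = (-0.8728, 1.104)
∂φ/∂q at (-0.8728, 1.104) = 1.36888064

1.36888064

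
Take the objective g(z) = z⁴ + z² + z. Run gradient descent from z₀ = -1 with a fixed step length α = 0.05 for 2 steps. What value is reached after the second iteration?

-0.640625

g′(z) = 4z³ + 2z + 1
Step 1: g′(-1) = -5; z₁ = -1 − 0.05·(-5) = -0.75
Step 2: g′(-0.75) = -2.1875; z₂ = -0.75 − 0.05·(-2.1875) = -0.640625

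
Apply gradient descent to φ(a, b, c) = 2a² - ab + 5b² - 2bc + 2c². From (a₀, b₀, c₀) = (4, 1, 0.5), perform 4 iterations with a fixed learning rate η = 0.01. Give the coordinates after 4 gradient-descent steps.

∇φ = (4a - b, -a + 10b - 2c, -2b + 4c)
Step 1: at (4, 1, 0.5), ∇φ = (15, 5, 0) → (4, 1, 0.5) − 0.01·(15, 5, 0) = (3.85, 0.95, 0.5)
Step 2: at (3.85, 0.95, 0.5), ∇φ = (14.45, 4.65, 0.1) → (3.85, 0.95, 0.5) − 0.01·(14.45, 4.65, 0.1) = (3.7055, 0.9035, 0.499)
Step 3: at (3.7055, 0.9035, 0.499), ∇φ = (13.9185, 4.3315, 0.189) → (3.7055, 0.9035, 0.499) − 0.01·(13.9185, 4.3315, 0.189) = (3.566315, 0.860185, 0.49711)
Step 4: at (3.566315, 0.860185, 0.49711), ∇φ = (13.405075, 4.041315, 0.26807) → (3.566315, 0.860185, 0.49711) − 0.01·(13.405075, 4.041315, 0.26807) = (3.43226425, 0.81977185, 0.4944293)

(3.43226425, 0.81977185, 0.4944293)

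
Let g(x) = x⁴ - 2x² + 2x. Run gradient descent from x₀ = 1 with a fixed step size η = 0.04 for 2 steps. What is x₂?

0.86260992

g′(x) = 4x³ - 4x + 2
x₁ = 1 − 0.04·2 = 0.92
x₂ = 0.92 − 0.04·1.434752 = 0.86260992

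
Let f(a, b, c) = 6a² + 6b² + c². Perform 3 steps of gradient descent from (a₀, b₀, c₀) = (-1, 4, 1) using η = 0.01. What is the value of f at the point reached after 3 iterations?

48.255059232832

∇f = (12a, 12b, 2c)
Step 1: at (-1, 4, 1), ∇f = (-12, 48, 2) → (-1, 4, 1) − 0.01·(-12, 48, 2) = (-0.88, 3.52, 0.98)
Step 2: at (-0.88, 3.52, 0.98), ∇f = (-10.56, 42.24, 1.96) → (-0.88, 3.52, 0.98) − 0.01·(-10.56, 42.24, 1.96) = (-0.7744, 3.0976, 0.9604)
Step 3: at (-0.7744, 3.0976, 0.9604), ∇f = (-9.2928, 37.1712, 1.9208) → (-0.7744, 3.0976, 0.9604) − 0.01·(-9.2928, 37.1712, 1.9208) = (-0.681472, 2.725888, 0.941192)
f(-0.681472, 2.725888, 0.941192) = 48.255059232832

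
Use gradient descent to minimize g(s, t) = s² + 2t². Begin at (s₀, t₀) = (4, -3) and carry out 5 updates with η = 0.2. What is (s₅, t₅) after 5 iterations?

(0.31104, -0.00096)

∇g = (2s, 4t)
Step 1: at (4, -3), ∇g = (8, -12) → (4, -3) − 0.2·(8, -12) = (2.4, -0.6)
Step 2: at (2.4, -0.6), ∇g = (4.8, -2.4) → (2.4, -0.6) − 0.2·(4.8, -2.4) = (1.44, -0.12)
Step 3: at (1.44, -0.12), ∇g = (2.88, -0.48) → (1.44, -0.12) − 0.2·(2.88, -0.48) = (0.864, -0.024)
Step 4: at (0.864, -0.024), ∇g = (1.728, -0.096) → (0.864, -0.024) − 0.2·(1.728, -0.096) = (0.5184, -0.0048)
Step 5: at (0.5184, -0.0048), ∇g = (1.0368, -0.0192) → (0.5184, -0.0048) − 0.2·(1.0368, -0.0192) = (0.31104, -0.00096)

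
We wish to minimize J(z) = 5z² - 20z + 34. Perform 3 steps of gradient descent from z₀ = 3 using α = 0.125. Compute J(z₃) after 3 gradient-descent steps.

J′(z) = 10z - 20
z₁ = 3 − 0.125·10 = 1.75
z₂ = 1.75 − 0.125·(-2.5) = 2.0625
z₃ = 2.0625 − 0.125·0.625 = 1.984375
J(1.984375) = 14.001220703125

14.001220703125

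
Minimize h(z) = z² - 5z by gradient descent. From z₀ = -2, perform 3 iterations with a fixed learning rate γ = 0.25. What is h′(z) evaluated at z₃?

-1.125

h′(z) = 2z - 5
Step 1: h′(-2) = -9; z₁ = -2 − 0.25·(-9) = 0.25
Step 2: h′(0.25) = -4.5; z₂ = 0.25 − 0.25·(-4.5) = 1.375
Step 3: h′(1.375) = -2.25; z₃ = 1.375 − 0.25·(-2.25) = 1.9375
h′(z) at (1.9375) = -1.125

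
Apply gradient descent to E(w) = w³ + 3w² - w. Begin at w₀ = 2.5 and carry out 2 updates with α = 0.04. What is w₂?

E′(w) = 3w² + 6w - 1
w₁ = 2.5 − 0.04·32.75 = 1.19
w₂ = 1.19 − 0.04·10.3883 = 0.774468

0.774468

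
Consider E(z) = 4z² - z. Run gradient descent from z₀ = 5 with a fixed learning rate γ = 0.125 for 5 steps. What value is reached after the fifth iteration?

E′(z) = 8z - 1
z₁ = 5 − 0.125·39 = 0.125
z₂ = 0.125 − 0.125·0 = 0.125
z₃ = 0.125 − 0.125·0 = 0.125
z₄ = 0.125 − 0.125·0 = 0.125
z₅ = 0.125 − 0.125·0 = 0.125

0.125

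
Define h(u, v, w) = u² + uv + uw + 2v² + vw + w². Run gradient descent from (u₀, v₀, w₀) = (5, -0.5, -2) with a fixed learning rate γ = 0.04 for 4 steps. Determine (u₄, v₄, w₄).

(3.94503808, -0.56272512, -2.00038784)

∇h = (2u + v + w, u + 4v + w, u + v + 2w)
Step 1: at (5, -0.5, -2), ∇h = (7.5, 1, 0.5) → (5, -0.5, -2) − 0.04·(7.5, 1, 0.5) = (4.7, -0.54, -2.02)
Step 2: at (4.7, -0.54, -2.02), ∇h = (6.84, 0.52, 0.12) → (4.7, -0.54, -2.02) − 0.04·(6.84, 0.52, 0.12) = (4.4264, -0.5608, -2.0248)
Step 3: at (4.4264, -0.5608, -2.0248), ∇h = (6.2672, 0.1584, -0.184) → (4.4264, -0.5608, -2.0248) − 0.04·(6.2672, 0.1584, -0.184) = (4.175712, -0.567136, -2.01744)
Step 4: at (4.175712, -0.567136, -2.01744), ∇h = (5.766848, -0.110272, -0.426304) → (4.175712, -0.567136, -2.01744) − 0.04·(5.766848, -0.110272, -0.426304) = (3.94503808, -0.56272512, -2.00038784)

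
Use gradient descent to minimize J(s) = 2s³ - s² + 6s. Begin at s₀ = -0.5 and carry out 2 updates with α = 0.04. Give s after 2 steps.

-1.316544

J′(s) = 6s² - 2s + 6
s₁ = -0.5 − 0.04·8.5 = -0.84
s₂ = -0.84 − 0.04·11.9136 = -1.316544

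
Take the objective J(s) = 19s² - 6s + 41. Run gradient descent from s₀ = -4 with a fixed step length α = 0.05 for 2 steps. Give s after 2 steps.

J′(s) = 38s - 6
s₁ = -4 − 0.05·(-158) = 3.9
s₂ = 3.9 − 0.05·142.2 = -3.21

-3.21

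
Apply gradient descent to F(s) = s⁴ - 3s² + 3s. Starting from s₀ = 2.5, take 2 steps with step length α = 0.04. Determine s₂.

0.45750528

F′(s) = 4s³ - 6s + 3
Step 1: F′(2.5) = 50.5; s₁ = 2.5 − 0.04·50.5 = 0.48
Step 2: F′(0.48) = 0.562368; s₂ = 0.48 − 0.04·0.562368 = 0.45750528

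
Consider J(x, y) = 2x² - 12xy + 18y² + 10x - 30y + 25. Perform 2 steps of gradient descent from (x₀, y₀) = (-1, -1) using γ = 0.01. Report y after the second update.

∇J = (4x - 12y + 10, -12x + 36y - 30)
Step 1: at (-1, -1), ∇J = (18, -54) → (-1, -1) − 0.01·(18, -54) = (-1.18, -0.46)
Step 2: at (-1.18, -0.46), ∇J = (10.8, -32.4) → (-1.18, -0.46) − 0.01·(10.8, -32.4) = (-1.288, -0.136)
y = -0.136

-0.136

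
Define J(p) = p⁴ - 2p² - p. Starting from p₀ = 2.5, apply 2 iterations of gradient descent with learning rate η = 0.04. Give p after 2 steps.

0.53677056

J′(p) = 4p³ - 4p - 1
p₁ = 2.5 − 0.04·51.5 = 0.44
p₂ = 0.44 − 0.04·(-2.419264) = 0.53677056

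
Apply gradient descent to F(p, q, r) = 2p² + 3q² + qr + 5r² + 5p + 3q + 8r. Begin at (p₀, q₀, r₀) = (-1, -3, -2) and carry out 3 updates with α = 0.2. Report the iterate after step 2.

∇F = (4p + 5, 6q + r + 3, q + 10r + 8)
(p₁, q₁, r₁) = (-1, -3, -2) − 0.2·(1, -17, -15) = (-1.2, 0.4, 1)
(p₂, q₂, r₂) = (-1.2, 0.4, 1) − 0.2·(0.2, 6.4, 18.4) = (-1.24, -0.88, -2.68)

(-1.24, -0.88, -2.68)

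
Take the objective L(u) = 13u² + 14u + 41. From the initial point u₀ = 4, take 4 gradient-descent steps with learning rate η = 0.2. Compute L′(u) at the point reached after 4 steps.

L′(u) = 26u + 14
u₁ = 4 − 0.2·118 = -19.6
u₂ = -19.6 − 0.2·(-495.6) = 79.52
u₃ = 79.52 − 0.2·2081.52 = -336.784
u₄ = -336.784 − 0.2·(-8742.384) = 1411.6928
L′(u) at (1411.6928) = 36718.0128

36718.0128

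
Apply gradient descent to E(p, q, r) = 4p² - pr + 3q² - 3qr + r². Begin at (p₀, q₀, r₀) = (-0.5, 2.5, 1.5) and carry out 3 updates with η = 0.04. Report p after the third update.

-0.013696

∇E = (8p - r, 6q - 3r, -p - 3q + 2r)
Step 1: at (-0.5, 2.5, 1.5), ∇E = (-5.5, 10.5, -4) → (-0.5, 2.5, 1.5) − 0.04·(-5.5, 10.5, -4) = (-0.28, 2.08, 1.66)
Step 2: at (-0.28, 2.08, 1.66), ∇E = (-3.9, 7.5, -2.64) → (-0.28, 2.08, 1.66) − 0.04·(-3.9, 7.5, -2.64) = (-0.124, 1.78, 1.7656)
Step 3: at (-0.124, 1.78, 1.7656), ∇E = (-2.7576, 5.3832, -1.6848) → (-0.124, 1.78, 1.7656) − 0.04·(-2.7576, 5.3832, -1.6848) = (-0.013696, 1.564672, 1.832992)
p = -0.013696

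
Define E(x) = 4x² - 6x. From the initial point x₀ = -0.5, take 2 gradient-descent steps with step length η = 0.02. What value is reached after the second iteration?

E′(x) = 8x - 6
Step 1: E′(-0.5) = -10; x₁ = -0.5 − 0.02·(-10) = -0.3
Step 2: E′(-0.3) = -8.4; x₂ = -0.3 − 0.02·(-8.4) = -0.132

-0.132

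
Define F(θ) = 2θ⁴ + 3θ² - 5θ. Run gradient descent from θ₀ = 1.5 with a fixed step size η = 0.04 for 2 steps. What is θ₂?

F′(θ) = 8θ³ + 6θ - 5
Step 1: F′(1.5) = 31; θ₁ = 1.5 − 0.04·31 = 0.26
Step 2: F′(0.26) = -3.299392; θ₂ = 0.26 − 0.04·(-3.299392) = 0.39197568

0.39197568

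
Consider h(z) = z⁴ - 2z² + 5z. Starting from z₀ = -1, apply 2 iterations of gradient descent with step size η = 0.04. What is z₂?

-1.31552

h′(z) = 4z³ - 4z + 5
z₁ = -1 − 0.04·5 = -1.2
z₂ = -1.2 − 0.04·2.888 = -1.31552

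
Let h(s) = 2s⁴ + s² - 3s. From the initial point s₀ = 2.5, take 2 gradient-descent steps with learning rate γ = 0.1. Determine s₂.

h′(s) = 8s³ + 2s - 3
s₁ = 2.5 − 0.1·127 = -10.2
s₂ = -10.2 − 0.1·(-8513.064) = 841.1064

841.1064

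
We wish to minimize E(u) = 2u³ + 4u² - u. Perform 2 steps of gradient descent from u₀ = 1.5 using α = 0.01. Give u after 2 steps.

1.0700985

E′(u) = 6u² + 8u - 1
u₁ = 1.5 − 0.01·24.5 = 1.255
u₂ = 1.255 − 0.01·18.49015 = 1.0700985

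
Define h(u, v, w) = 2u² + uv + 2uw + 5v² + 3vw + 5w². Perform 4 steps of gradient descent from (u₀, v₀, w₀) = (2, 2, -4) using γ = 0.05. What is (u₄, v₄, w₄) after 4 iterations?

∇h = (4u + v + 2w, u + 10v + 3w, 2u + 3v + 10w)
(u₁, v₁, w₁) = (2, 2, -4) − 0.05·(2, 10, -30) = (1.9, 1.5, -2.5)
(u₂, v₂, w₂) = (1.9, 1.5, -2.5) − 0.05·(4.1, 9.4, -16.7) = (1.695, 1.03, -1.665)
(u₃, v₃, w₃) = (1.695, 1.03, -1.665) − 0.05·(4.48, 7, -10.17) = (1.471, 0.68, -1.1565)
(u₄, v₄, w₄) = (1.471, 0.68, -1.1565) − 0.05·(4.251, 4.8015, -6.583) = (1.25845, 0.439925, -0.82735)

(1.25845, 0.439925, -0.82735)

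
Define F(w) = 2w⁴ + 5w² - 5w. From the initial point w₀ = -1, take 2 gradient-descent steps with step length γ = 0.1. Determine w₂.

F′(w) = 8w³ + 10w - 5
w₁ = -1 − 0.1·(-23) = 1.3
w₂ = 1.3 − 0.1·25.576 = -1.2576

-1.2576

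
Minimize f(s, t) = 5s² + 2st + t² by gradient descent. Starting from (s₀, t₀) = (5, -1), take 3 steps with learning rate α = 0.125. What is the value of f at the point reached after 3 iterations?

1.0625

∇f = (10s + 2t, 2s + 2t)
(s₁, t₁) = (5, -1) − 0.125·(48, 8) = (-1, -2)
(s₂, t₂) = (-1, -2) − 0.125·(-14, -6) = (0.75, -1.25)
(s₃, t₃) = (0.75, -1.25) − 0.125·(5, -1) = (0.125, -1.125)
f(0.125, -1.125) = 1.0625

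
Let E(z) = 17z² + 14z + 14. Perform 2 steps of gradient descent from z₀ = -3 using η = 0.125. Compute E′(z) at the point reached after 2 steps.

E′(z) = 34z + 14
Step 1: E′(-3) = -88; z₁ = -3 − 0.125·(-88) = 8
Step 2: E′(8) = 286; z₂ = 8 − 0.125·286 = -27.75
E′(z) at (-27.75) = -929.5

-929.5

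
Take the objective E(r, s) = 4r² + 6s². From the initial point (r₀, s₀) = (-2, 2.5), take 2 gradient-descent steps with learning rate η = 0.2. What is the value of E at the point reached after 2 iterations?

∇E = (8r, 12s)
Step 1: at (-2, 2.5), ∇E = (-16, 30) → (-2, 2.5) − 0.2·(-16, 30) = (1.2, -3.5)
Step 2: at (1.2, -3.5), ∇E = (9.6, -42) → (1.2, -3.5) − 0.2·(9.6, -42) = (-0.72, 4.9)
E(-0.72, 4.9) = 146.1336

146.1336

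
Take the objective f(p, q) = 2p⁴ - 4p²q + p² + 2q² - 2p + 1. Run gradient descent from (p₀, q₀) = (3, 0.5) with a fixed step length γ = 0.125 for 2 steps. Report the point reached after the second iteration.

(12040.75, 266.875)

∇f = (8p³ - 8pq + 2p - 2, -4p² + 4q)
Step 1: at (3, 0.5), ∇f = (208, -34) → (3, 0.5) − 0.125·(208, -34) = (-23, 4.75)
Step 2: at (-23, 4.75), ∇f = (-96510, -2097) → (-23, 4.75) − 0.125·(-96510, -2097) = (12040.75, 266.875)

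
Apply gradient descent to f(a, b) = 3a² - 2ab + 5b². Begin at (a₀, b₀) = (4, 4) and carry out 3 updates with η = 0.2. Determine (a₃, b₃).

(1.312, -3.168)

∇f = (6a - 2b, -2a + 10b)
(a₁, b₁) = (4, 4) − 0.2·(16, 32) = (0.8, -2.4)
(a₂, b₂) = (0.8, -2.4) − 0.2·(9.6, -25.6) = (-1.12, 2.72)
(a₃, b₃) = (-1.12, 2.72) − 0.2·(-12.16, 29.44) = (1.312, -3.168)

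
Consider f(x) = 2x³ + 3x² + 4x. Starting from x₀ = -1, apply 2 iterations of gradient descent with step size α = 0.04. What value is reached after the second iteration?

f′(x) = 6x² + 6x + 4
x₁ = -1 − 0.04·4 = -1.16
x₂ = -1.16 − 0.04·5.1136 = -1.364544

-1.364544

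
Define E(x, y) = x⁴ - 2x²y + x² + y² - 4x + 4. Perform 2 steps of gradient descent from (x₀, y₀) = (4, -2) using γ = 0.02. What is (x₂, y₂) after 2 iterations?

∇E = (4x³ - 4xy + 2x - 4, -2x² + 2y)
Step 1: at (4, -2), ∇E = (292, -36) → (4, -2) − 0.02·(292, -36) = (-1.84, -1.28)
Step 2: at (-1.84, -1.28), ∇E = (-42.018816, -9.3312) → (-1.84, -1.28) − 0.02·(-42.018816, -9.3312) = (-0.99962368, -1.093376)

(-0.99962368, -1.093376)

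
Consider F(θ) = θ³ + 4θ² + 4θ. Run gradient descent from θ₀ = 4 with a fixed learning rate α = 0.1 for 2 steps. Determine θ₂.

F′(θ) = 3θ² + 8θ + 4
Step 1: F′(4) = 84; θ₁ = 4 − 0.1·84 = -4.4
Step 2: F′(-4.4) = 26.88; θ₂ = -4.4 − 0.1·26.88 = -7.088

-7.088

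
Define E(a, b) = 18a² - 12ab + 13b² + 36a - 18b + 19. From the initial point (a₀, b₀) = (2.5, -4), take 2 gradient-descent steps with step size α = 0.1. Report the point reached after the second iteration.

(48.58, -34)

∇E = (36a - 12b + 36, -12a + 26b - 18)
(a₁, b₁) = (2.5, -4) − 0.1·(174, -152) = (-14.9, 11.2)
(a₂, b₂) = (-14.9, 11.2) − 0.1·(-634.8, 452) = (48.58, -34)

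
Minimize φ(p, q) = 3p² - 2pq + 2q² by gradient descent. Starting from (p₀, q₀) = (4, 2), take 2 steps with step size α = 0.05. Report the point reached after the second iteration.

(2.3, 1.9)

∇φ = (6p - 2q, -2p + 4q)
Step 1: at (4, 2), ∇φ = (20, 0) → (4, 2) − 0.05·(20, 0) = (3, 2)
Step 2: at (3, 2), ∇φ = (14, 2) → (3, 2) − 0.05·(14, 2) = (2.3, 1.9)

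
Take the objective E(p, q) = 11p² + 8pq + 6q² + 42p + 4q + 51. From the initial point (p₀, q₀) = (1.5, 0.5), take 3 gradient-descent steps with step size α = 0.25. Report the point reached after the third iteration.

∇E = (22p + 8q + 42, 8p + 12q + 4)
Step 1: at (1.5, 0.5), ∇E = (79, 22) → (1.5, 0.5) − 0.25·(79, 22) = (-18.25, -5)
Step 2: at (-18.25, -5), ∇E = (-399.5, -202) → (-18.25, -5) − 0.25·(-399.5, -202) = (81.625, 45.5)
Step 3: at (81.625, 45.5), ∇E = (2201.75, 1203) → (81.625, 45.5) − 0.25·(2201.75, 1203) = (-468.8125, -255.25)

(-468.8125, -255.25)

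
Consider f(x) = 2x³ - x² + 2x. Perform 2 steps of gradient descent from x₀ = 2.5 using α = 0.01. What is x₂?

1.8994585

f′(x) = 6x² - 2x + 2
x₁ = 2.5 − 0.01·34.5 = 2.155
x₂ = 2.155 − 0.01·25.55415 = 1.8994585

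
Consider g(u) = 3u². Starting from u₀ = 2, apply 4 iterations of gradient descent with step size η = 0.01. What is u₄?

1.56149792

g′(u) = 6u
u₁ = 2 − 0.01·12 = 1.88
u₂ = 1.88 − 0.01·11.28 = 1.7672
u₃ = 1.7672 − 0.01·10.6032 = 1.661168
u₄ = 1.661168 − 0.01·9.967008 = 1.56149792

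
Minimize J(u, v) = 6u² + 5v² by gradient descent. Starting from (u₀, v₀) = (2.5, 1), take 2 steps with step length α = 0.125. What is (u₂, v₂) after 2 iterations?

(0.625, 0.0625)

∇J = (12u, 10v)
Step 1: at (2.5, 1), ∇J = (30, 10) → (2.5, 1) − 0.125·(30, 10) = (-1.25, -0.25)
Step 2: at (-1.25, -0.25), ∇J = (-15, -2.5) → (-1.25, -0.25) − 0.125·(-15, -2.5) = (0.625, 0.0625)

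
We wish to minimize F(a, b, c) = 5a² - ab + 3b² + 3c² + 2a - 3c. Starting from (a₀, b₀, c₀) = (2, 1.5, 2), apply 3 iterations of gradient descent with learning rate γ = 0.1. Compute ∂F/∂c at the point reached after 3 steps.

0.576

∇F = (10a - b + 2, -a + 6b, 6c - 3)
Step 1: at (2, 1.5, 2), ∇F = (20.5, 7, 9) → (2, 1.5, 2) − 0.1·(20.5, 7, 9) = (-0.05, 0.8, 1.1)
Step 2: at (-0.05, 0.8, 1.1), ∇F = (0.7, 4.85, 3.6) → (-0.05, 0.8, 1.1) − 0.1·(0.7, 4.85, 3.6) = (-0.12, 0.315, 0.74)
Step 3: at (-0.12, 0.315, 0.74), ∇F = (0.485, 2.01, 1.44) → (-0.12, 0.315, 0.74) − 0.1·(0.485, 2.01, 1.44) = (-0.1685, 0.114, 0.596)
∂F/∂c at (-0.1685, 0.114, 0.596) = 0.576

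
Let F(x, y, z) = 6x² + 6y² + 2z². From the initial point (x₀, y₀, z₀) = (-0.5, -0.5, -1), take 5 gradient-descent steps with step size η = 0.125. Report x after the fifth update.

∇F = (12x, 12y, 4z)
Step 1: at (-0.5, -0.5, -1), ∇F = (-6, -6, -4) → (-0.5, -0.5, -1) − 0.125·(-6, -6, -4) = (0.25, 0.25, -0.5)
Step 2: at (0.25, 0.25, -0.5), ∇F = (3, 3, -2) → (0.25, 0.25, -0.5) − 0.125·(3, 3, -2) = (-0.125, -0.125, -0.25)
Step 3: at (-0.125, -0.125, -0.25), ∇F = (-1.5, -1.5, -1) → (-0.125, -0.125, -0.25) − 0.125·(-1.5, -1.5, -1) = (0.0625, 0.0625, -0.125)
Step 4: at (0.0625, 0.0625, -0.125), ∇F = (0.75, 0.75, -0.5) → (0.0625, 0.0625, -0.125) − 0.125·(0.75, 0.75, -0.5) = (-0.03125, -0.03125, -0.0625)
Step 5: at (-0.03125, -0.03125, -0.0625), ∇F = (-0.375, -0.375, -0.25) → (-0.03125, -0.03125, -0.0625) − 0.125·(-0.375, -0.375, -0.25) = (0.015625, 0.015625, -0.03125)
x = 0.015625

0.015625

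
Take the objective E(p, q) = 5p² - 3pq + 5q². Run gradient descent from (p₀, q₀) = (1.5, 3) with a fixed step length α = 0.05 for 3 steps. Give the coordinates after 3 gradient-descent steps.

(0.58575, 0.6500625)

∇E = (10p - 3q, -3p + 10q)
(p₁, q₁) = (1.5, 3) − 0.05·(6, 25.5) = (1.2, 1.725)
(p₂, q₂) = (1.2, 1.725) − 0.05·(6.825, 13.65) = (0.85875, 1.0425)
(p₃, q₃) = (0.85875, 1.0425) − 0.05·(5.46, 7.84875) = (0.58575, 0.6500625)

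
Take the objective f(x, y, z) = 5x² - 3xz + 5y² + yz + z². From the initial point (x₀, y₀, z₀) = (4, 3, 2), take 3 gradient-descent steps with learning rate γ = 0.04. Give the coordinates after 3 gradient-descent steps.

∇f = (10x - 3z, 10y + z, -3x + y + 2z)
Step 1: at (4, 3, 2), ∇f = (34, 32, -5) → (4, 3, 2) − 0.04·(34, 32, -5) = (2.64, 1.72, 2.2)
Step 2: at (2.64, 1.72, 2.2), ∇f = (19.8, 19.4, -1.8) → (2.64, 1.72, 2.2) − 0.04·(19.8, 19.4, -1.8) = (1.848, 0.944, 2.272)
Step 3: at (1.848, 0.944, 2.272), ∇f = (11.664, 11.712, -0.056) → (1.848, 0.944, 2.272) − 0.04·(11.664, 11.712, -0.056) = (1.38144, 0.47552, 2.27424)

(1.38144, 0.47552, 2.27424)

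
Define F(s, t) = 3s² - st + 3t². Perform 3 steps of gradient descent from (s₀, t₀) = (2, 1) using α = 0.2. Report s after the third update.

∇F = (6s - t, -s + 6t)
Step 1: at (2, 1), ∇F = (11, 4) → (2, 1) − 0.2·(11, 4) = (-0.2, 0.2)
Step 2: at (-0.2, 0.2), ∇F = (-1.4, 1.4) → (-0.2, 0.2) − 0.2·(-1.4, 1.4) = (0.08, -0.08)
Step 3: at (0.08, -0.08), ∇F = (0.56, -0.56) → (0.08, -0.08) − 0.2·(0.56, -0.56) = (-0.032, 0.032)
s = -0.032

-0.032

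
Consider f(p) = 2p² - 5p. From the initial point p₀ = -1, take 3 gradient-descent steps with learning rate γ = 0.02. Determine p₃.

f′(p) = 4p - 5
Step 1: f′(-1) = -9; p₁ = -1 − 0.02·(-9) = -0.82
Step 2: f′(-0.82) = -8.28; p₂ = -0.82 − 0.02·(-8.28) = -0.6544
Step 3: f′(-0.6544) = -7.6176; p₃ = -0.6544 − 0.02·(-7.6176) = -0.502048

-0.502048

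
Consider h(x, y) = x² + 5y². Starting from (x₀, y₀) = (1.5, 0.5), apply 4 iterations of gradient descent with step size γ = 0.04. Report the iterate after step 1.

∇h = (2x, 10y)
(x₁, y₁) = (1.5, 0.5) − 0.04·(3, 5) = (1.38, 0.3)

(1.38, 0.3)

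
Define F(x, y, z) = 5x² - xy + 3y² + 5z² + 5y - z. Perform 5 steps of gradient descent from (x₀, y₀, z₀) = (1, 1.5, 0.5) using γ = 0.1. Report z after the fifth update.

0.1

∇F = (10x - y, -x + 6y + 5, 10z - 1)
(x₁, y₁, z₁) = (1, 1.5, 0.5) − 0.1·(8.5, 13, 4) = (0.15, 0.2, 0.1)
(x₂, y₂, z₂) = (0.15, 0.2, 0.1) − 0.1·(1.3, 6.05, 0) = (0.02, -0.405, 0.1)
(x₃, y₃, z₃) = (0.02, -0.405, 0.1) − 0.1·(0.605, 2.55, 0) = (-0.0405, -0.66, 0.1)
(x₄, y₄, z₄) = (-0.0405, -0.66, 0.1) − 0.1·(0.255, 1.0805, 0) = (-0.066, -0.76805, 0.1)
(x₅, y₅, z₅) = (-0.066, -0.76805, 0.1) − 0.1·(0.10805, 0.4577, 0) = (-0.076805, -0.81382, 0.1)
z = 0.1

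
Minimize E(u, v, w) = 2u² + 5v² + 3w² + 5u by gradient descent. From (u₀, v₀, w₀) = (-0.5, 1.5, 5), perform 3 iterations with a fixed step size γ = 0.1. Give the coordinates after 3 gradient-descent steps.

∇E = (4u + 5, 10v, 6w)
Step 1: at (-0.5, 1.5, 5), ∇E = (3, 15, 30) → (-0.5, 1.5, 5) − 0.1·(3, 15, 30) = (-0.8, 0, 2)
Step 2: at (-0.8, 0, 2), ∇E = (1.8, 0, 12) → (-0.8, 0, 2) − 0.1·(1.8, 0, 12) = (-0.98, 0, 0.8)
Step 3: at (-0.98, 0, 0.8), ∇E = (1.08, 0, 4.8) → (-0.98, 0, 0.8) − 0.1·(1.08, 0, 4.8) = (-1.088, 0, 0.32)

(-1.088, 0, 0.32)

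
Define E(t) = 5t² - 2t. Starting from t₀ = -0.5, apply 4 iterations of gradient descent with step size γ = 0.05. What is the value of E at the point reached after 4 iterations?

E′(t) = 10t - 2
t₁ = -0.5 − 0.05·(-7) = -0.15
t₂ = -0.15 − 0.05·(-3.5) = 0.025
t₃ = 0.025 − 0.05·(-1.75) = 0.1125
t₄ = 0.1125 − 0.05·(-0.875) = 0.15625
E(0.15625) = -0.1904296875

-0.1904296875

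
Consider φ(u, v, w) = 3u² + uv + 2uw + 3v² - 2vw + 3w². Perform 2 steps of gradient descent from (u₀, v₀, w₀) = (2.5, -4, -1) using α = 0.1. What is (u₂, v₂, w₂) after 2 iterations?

(1.185, -1.32, -1.41)

∇φ = (6u + v + 2w, u + 6v - 2w, 2u - 2v + 6w)
(u₁, v₁, w₁) = (2.5, -4, -1) − 0.1·(9, -19.5, 7) = (1.6, -2.05, -1.7)
(u₂, v₂, w₂) = (1.6, -2.05, -1.7) − 0.1·(4.15, -7.3, -2.9) = (1.185, -1.32, -1.41)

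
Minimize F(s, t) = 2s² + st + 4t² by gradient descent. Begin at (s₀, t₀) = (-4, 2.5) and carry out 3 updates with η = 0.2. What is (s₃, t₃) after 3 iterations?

(-0.16, -0.384)

∇F = (4s + t, s + 8t)
Step 1: at (-4, 2.5), ∇F = (-13.5, 16) → (-4, 2.5) − 0.2·(-13.5, 16) = (-1.3, -0.7)
Step 2: at (-1.3, -0.7), ∇F = (-5.9, -6.9) → (-1.3, -0.7) − 0.2·(-5.9, -6.9) = (-0.12, 0.68)
Step 3: at (-0.12, 0.68), ∇F = (0.2, 5.32) → (-0.12, 0.68) − 0.2·(0.2, 5.32) = (-0.16, -0.384)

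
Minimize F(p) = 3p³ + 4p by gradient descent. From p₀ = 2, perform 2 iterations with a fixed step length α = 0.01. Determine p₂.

F′(p) = 9p² + 4
p₁ = 2 − 0.01·40 = 1.6
p₂ = 1.6 − 0.01·27.04 = 1.3296

1.3296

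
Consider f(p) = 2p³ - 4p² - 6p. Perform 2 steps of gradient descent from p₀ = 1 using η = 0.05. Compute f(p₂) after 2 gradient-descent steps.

-11.865903104

f′(p) = 6p² - 8p - 6
Step 1: f′(1) = -8; p₁ = 1 − 0.05·(-8) = 1.4
Step 2: f′(1.4) = -5.44; p₂ = 1.4 − 0.05·(-5.44) = 1.672
f(1.672) = -11.865903104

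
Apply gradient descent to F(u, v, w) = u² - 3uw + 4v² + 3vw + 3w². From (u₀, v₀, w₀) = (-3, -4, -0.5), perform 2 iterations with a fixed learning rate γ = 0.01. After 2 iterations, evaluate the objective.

54.57435307

∇F = (2u - 3w, 8v + 3w, -3u + 3v + 6w)
Step 1: at (-3, -4, -0.5), ∇F = (-4.5, -33.5, -6) → (-3, -4, -0.5) − 0.01·(-4.5, -33.5, -6) = (-2.955, -3.665, -0.44)
Step 2: at (-2.955, -3.665, -0.44), ∇F = (-4.59, -30.64, -4.77) → (-2.955, -3.665, -0.44) − 0.01·(-4.59, -30.64, -4.77) = (-2.9091, -3.3586, -0.3923)
F(-2.9091, -3.3586, -0.3923) = 54.57435307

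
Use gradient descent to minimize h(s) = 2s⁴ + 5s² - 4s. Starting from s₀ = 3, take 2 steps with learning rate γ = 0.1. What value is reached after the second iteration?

7622.9024

h′(s) = 8s³ + 10s - 4
s₁ = 3 − 0.1·242 = -21.2
s₂ = -21.2 − 0.1·(-76441.024) = 7622.9024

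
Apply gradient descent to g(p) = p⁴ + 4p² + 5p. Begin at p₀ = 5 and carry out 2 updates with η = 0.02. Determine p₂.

g′(p) = 4p³ + 8p + 5
p₁ = 5 − 0.02·545 = -5.9
p₂ = -5.9 − 0.02·(-863.716) = 11.37432

11.37432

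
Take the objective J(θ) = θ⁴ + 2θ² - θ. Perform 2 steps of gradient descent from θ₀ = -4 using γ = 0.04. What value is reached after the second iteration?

-47.16702208

J′(θ) = 4θ³ + 4θ - 1
Step 1: J′(-4) = -273; θ₁ = -4 − 0.04·(-273) = 6.92
Step 2: J′(6.92) = 1352.175552; θ₂ = 6.92 − 0.04·1352.175552 = -47.16702208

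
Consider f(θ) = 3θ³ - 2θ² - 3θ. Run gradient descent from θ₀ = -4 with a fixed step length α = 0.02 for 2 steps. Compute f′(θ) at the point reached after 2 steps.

f′(θ) = 9θ² - 4θ - 3
θ₁ = -4 − 0.02·157 = -7.14
θ₂ = -7.14 − 0.02·484.3764 = -16.827528
f′(θ) at (-16.827528) = 2612.801399317056

2612.801399317056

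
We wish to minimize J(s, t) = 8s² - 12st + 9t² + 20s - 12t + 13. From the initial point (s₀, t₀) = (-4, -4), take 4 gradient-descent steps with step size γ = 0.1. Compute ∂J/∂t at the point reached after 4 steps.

-283.4304

∇J = (16s - 12t + 20, -12s + 18t - 12)
(s₁, t₁) = (-4, -4) − 0.1·(4, -36) = (-4.4, -0.4)
(s₂, t₂) = (-4.4, -0.4) − 0.1·(-45.6, 33.6) = (0.16, -3.76)
(s₃, t₃) = (0.16, -3.76) − 0.1·(67.68, -81.6) = (-6.608, 4.4)
(s₄, t₄) = (-6.608, 4.4) − 0.1·(-138.528, 146.496) = (7.2448, -10.2496)
∂J/∂t at (7.2448, -10.2496) = -283.4304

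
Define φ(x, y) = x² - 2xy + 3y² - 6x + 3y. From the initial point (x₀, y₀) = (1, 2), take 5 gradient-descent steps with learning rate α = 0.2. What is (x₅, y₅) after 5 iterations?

∇φ = (2x - 2y - 6, -2x + 6y + 3)
Step 1: at (1, 2), ∇φ = (-8, 13) → (1, 2) − 0.2·(-8, 13) = (2.6, -0.6)
Step 2: at (2.6, -0.6), ∇φ = (0.4, -5.8) → (2.6, -0.6) − 0.2·(0.4, -5.8) = (2.52, 0.56)
Step 3: at (2.52, 0.56), ∇φ = (-2.08, 1.32) → (2.52, 0.56) − 0.2·(-2.08, 1.32) = (2.936, 0.296)
Step 4: at (2.936, 0.296), ∇φ = (-0.72, -1.096) → (2.936, 0.296) − 0.2·(-0.72, -1.096) = (3.08, 0.5152)
Step 5: at (3.08, 0.5152), ∇φ = (-0.8704, -0.0688) → (3.08, 0.5152) − 0.2·(-0.8704, -0.0688) = (3.25408, 0.52896)

(3.25408, 0.52896)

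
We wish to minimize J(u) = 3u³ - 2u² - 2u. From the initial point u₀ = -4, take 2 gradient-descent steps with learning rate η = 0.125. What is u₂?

-669.9453125

J′(u) = 9u² - 4u - 2
Step 1: J′(-4) = 158; u₁ = -4 − 0.125·158 = -23.75
Step 2: J′(-23.75) = 5169.5625; u₂ = -23.75 − 0.125·5169.5625 = -669.9453125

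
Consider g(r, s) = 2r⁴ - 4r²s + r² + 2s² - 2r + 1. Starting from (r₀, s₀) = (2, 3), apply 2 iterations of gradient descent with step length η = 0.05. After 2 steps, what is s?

2.802

∇g = (8r³ - 8rs + 2r - 2, -4r² + 4s)
Step 1: at (2, 3), ∇g = (18, -4) → (2, 3) − 0.05·(18, -4) = (1.1, 3.2)
Step 2: at (1.1, 3.2), ∇g = (-17.312, 7.96) → (1.1, 3.2) − 0.05·(-17.312, 7.96) = (1.9656, 2.802)
s = 2.802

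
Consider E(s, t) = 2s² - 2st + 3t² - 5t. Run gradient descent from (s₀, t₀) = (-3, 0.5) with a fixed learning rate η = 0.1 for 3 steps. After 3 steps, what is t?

∇E = (4s - 2t, -2s + 6t - 5)
Step 1: at (-3, 0.5), ∇E = (-13, 4) → (-3, 0.5) − 0.1·(-13, 4) = (-1.7, 0.1)
Step 2: at (-1.7, 0.1), ∇E = (-7, -1) → (-1.7, 0.1) − 0.1·(-7, -1) = (-1, 0.2)
Step 3: at (-1, 0.2), ∇E = (-4.4, -1.8) → (-1, 0.2) − 0.1·(-4.4, -1.8) = (-0.56, 0.38)
t = 0.38

0.38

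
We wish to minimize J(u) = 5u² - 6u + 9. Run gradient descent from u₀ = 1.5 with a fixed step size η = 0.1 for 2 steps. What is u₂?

J′(u) = 10u - 6
u₁ = 1.5 − 0.1·9 = 0.6
u₂ = 0.6 − 0.1·0 = 0.6

0.6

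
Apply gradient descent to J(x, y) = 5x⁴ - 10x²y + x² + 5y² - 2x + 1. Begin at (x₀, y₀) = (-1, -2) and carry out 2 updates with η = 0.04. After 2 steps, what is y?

∇J = (20x³ - 20xy + 2x - 2, -10x² + 10y)
(x₁, y₁) = (-1, -2) − 0.04·(-64, -30) = (1.56, -0.8)
(x₂, y₂) = (1.56, -0.8) − 0.04·(102.00832, -32.336) = (-2.5203328, 0.49344)
y = 0.49344

0.49344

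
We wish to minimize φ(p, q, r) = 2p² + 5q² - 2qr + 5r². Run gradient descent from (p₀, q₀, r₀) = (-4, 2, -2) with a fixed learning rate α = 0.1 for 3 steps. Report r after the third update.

∇φ = (4p, 10q - 2r, -2q + 10r)
Step 1: at (-4, 2, -2), ∇φ = (-16, 24, -24) → (-4, 2, -2) − 0.1·(-16, 24, -24) = (-2.4, -0.4, 0.4)
Step 2: at (-2.4, -0.4, 0.4), ∇φ = (-9.6, -4.8, 4.8) → (-2.4, -0.4, 0.4) − 0.1·(-9.6, -4.8, 4.8) = (-1.44, 0.08, -0.08)
Step 3: at (-1.44, 0.08, -0.08), ∇φ = (-5.76, 0.96, -0.96) → (-1.44, 0.08, -0.08) − 0.1·(-5.76, 0.96, -0.96) = (-0.864, -0.016, 0.016)
r = 0.016

0.016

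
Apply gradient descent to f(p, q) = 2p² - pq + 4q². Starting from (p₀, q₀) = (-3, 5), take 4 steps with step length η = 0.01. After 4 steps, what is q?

∇f = (4p - q, -p + 8q)
(p₁, q₁) = (-3, 5) − 0.01·(-17, 43) = (-2.83, 4.57)
(p₂, q₂) = (-2.83, 4.57) − 0.01·(-15.89, 39.39) = (-2.6711, 4.1761)
(p₃, q₃) = (-2.6711, 4.1761) − 0.01·(-14.8605, 36.0799) = (-2.522495, 3.815301)
(p₄, q₄) = (-2.522495, 3.815301) − 0.01·(-13.905281, 33.044903) = (-2.38344219, 3.48485197)
q = 3.48485197

3.48485197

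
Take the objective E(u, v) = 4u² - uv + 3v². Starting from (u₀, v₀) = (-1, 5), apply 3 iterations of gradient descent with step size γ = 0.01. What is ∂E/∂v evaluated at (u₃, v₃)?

25.419447

∇E = (8u - v, -u + 6v)
Step 1: at (-1, 5), ∇E = (-13, 31) → (-1, 5) − 0.01·(-13, 31) = (-0.87, 4.69)
Step 2: at (-0.87, 4.69), ∇E = (-11.65, 29.01) → (-0.87, 4.69) − 0.01·(-11.65, 29.01) = (-0.7535, 4.3999)
Step 3: at (-0.7535, 4.3999), ∇E = (-10.4279, 27.1529) → (-0.7535, 4.3999) − 0.01·(-10.4279, 27.1529) = (-0.649221, 4.128371)
∂E/∂v at (-0.649221, 4.128371) = 25.419447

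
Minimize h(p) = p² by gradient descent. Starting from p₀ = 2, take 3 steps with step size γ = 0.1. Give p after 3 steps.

h′(p) = 2p
Step 1: h′(2) = 4; p₁ = 2 − 0.1·4 = 1.6
Step 2: h′(1.6) = 3.2; p₂ = 1.6 − 0.1·3.2 = 1.28
Step 3: h′(1.28) = 2.56; p₃ = 1.28 − 0.1·2.56 = 1.024

1.024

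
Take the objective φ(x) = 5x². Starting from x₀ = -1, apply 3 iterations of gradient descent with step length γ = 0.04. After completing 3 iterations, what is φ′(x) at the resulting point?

-2.16

φ′(x) = 10x
Step 1: φ′(-1) = -10; x₁ = -1 − 0.04·(-10) = -0.6
Step 2: φ′(-0.6) = -6; x₂ = -0.6 − 0.04·(-6) = -0.36
Step 3: φ′(-0.36) = -3.6; x₃ = -0.36 − 0.04·(-3.6) = -0.216
φ′(x) at (-0.216) = -2.16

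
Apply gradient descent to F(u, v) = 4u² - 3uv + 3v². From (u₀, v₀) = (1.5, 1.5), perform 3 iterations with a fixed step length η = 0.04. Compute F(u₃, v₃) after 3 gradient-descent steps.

3.120935583744

∇F = (8u - 3v, -3u + 6v)
(u₁, v₁) = (1.5, 1.5) − 0.04·(7.5, 4.5) = (1.2, 1.32)
(u₂, v₂) = (1.2, 1.32) − 0.04·(5.64, 4.32) = (0.9744, 1.1472)
(u₃, v₃) = (0.9744, 1.1472) − 0.04·(4.3536, 3.96) = (0.800256, 0.9888)
F(0.800256, 0.9888) = 3.120935583744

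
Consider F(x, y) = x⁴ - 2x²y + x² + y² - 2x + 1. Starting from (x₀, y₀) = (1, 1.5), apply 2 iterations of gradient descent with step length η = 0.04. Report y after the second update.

∇F = (4x³ - 4xy + 2x - 2, -2x² + 2y)
Step 1: at (1, 1.5), ∇F = (-2, 1) → (1, 1.5) − 0.04·(-2, 1) = (1.08, 1.46)
Step 2: at (1.08, 1.46), ∇F = (-1.108352, 0.5872) → (1.08, 1.46) − 0.04·(-1.108352, 0.5872) = (1.12433408, 1.436512)
y = 1.436512

1.436512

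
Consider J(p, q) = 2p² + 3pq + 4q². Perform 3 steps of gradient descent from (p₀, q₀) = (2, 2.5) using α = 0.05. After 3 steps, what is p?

0.5595625

∇J = (4p + 3q, 3p + 8q)
(p₁, q₁) = (2, 2.5) − 0.05·(15.5, 26) = (1.225, 1.2)
(p₂, q₂) = (1.225, 1.2) − 0.05·(8.5, 13.275) = (0.8, 0.53625)
(p₃, q₃) = (0.8, 0.53625) − 0.05·(4.80875, 6.69) = (0.5595625, 0.20175)
p = 0.5595625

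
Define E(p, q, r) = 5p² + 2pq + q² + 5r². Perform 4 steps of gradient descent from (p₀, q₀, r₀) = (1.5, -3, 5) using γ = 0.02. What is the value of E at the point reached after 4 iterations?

∇E = (10p + 2q, 2p + 2q, 10r)
(p₁, q₁, r₁) = (1.5, -3, 5) − 0.02·(9, -3, 50) = (1.32, -2.94, 4)
(p₂, q₂, r₂) = (1.32, -2.94, 4) − 0.02·(7.32, -3.24, 40) = (1.1736, -2.8752, 3.2)
(p₃, q₃, r₃) = (1.1736, -2.8752, 3.2) − 0.02·(5.9856, -3.4032, 32) = (1.053888, -2.807136, 2.56)
(p₄, q₄, r₄) = (1.053888, -2.807136, 2.56) − 0.02·(4.924608, -3.506496, 25.6) = (0.95539584, -2.73700608, 2.048)
E(0.95539584, -2.73700608, 2.048) = 27.79677989163008

27.79677989163008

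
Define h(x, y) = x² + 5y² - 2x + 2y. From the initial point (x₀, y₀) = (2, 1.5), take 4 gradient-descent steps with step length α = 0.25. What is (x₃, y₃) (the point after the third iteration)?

∇h = (2x - 2, 10y + 2)
(x₁, y₁) = (2, 1.5) − 0.25·(2, 17) = (1.5, -2.75)
(x₂, y₂) = (1.5, -2.75) − 0.25·(1, -25.5) = (1.25, 3.625)
(x₃, y₃) = (1.25, 3.625) − 0.25·(0.5, 38.25) = (1.125, -5.9375)

(1.125, -5.9375)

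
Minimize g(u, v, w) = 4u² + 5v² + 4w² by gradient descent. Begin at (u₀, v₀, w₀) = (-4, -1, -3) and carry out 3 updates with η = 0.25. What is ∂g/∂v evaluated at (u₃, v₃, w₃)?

∇g = (8u, 10v, 8w)
Step 1: at (-4, -1, -3), ∇g = (-32, -10, -24) → (-4, -1, -3) − 0.25·(-32, -10, -24) = (4, 1.5, 3)
Step 2: at (4, 1.5, 3), ∇g = (32, 15, 24) → (4, 1.5, 3) − 0.25·(32, 15, 24) = (-4, -2.25, -3)
Step 3: at (-4, -2.25, -3), ∇g = (-32, -22.5, -24) → (-4, -2.25, -3) − 0.25·(-32, -22.5, -24) = (4, 3.375, 3)
∂g/∂v at (4, 3.375, 3) = 33.75

33.75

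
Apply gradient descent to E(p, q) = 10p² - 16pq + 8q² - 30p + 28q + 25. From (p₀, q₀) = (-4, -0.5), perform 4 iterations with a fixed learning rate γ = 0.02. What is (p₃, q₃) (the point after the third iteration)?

∇E = (20p - 16q - 30, -16p + 16q + 28)
(p₁, q₁) = (-4, -0.5) − 0.02·(-102, 84) = (-1.96, -2.18)
(p₂, q₂) = (-1.96, -2.18) − 0.02·(-34.32, 24.48) = (-1.2736, -2.6696)
(p₃, q₃) = (-1.2736, -2.6696) − 0.02·(-12.7584, 5.664) = (-1.018432, -2.78288)

(-1.018432, -2.78288)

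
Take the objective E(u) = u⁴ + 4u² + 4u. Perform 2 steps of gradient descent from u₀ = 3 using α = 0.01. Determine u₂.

1.29236224

E′(u) = 4u³ + 8u + 4
Step 1: E′(3) = 136; u₁ = 3 − 0.01·136 = 1.64
Step 2: E′(1.64) = 34.763776; u₂ = 1.64 − 0.01·34.763776 = 1.29236224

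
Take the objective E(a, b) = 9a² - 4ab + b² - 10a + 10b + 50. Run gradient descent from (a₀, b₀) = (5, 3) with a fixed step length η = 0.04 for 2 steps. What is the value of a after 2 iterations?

1.544

∇E = (18a - 4b - 10, -4a + 2b + 10)
(a₁, b₁) = (5, 3) − 0.04·(68, -4) = (2.28, 3.16)
(a₂, b₂) = (2.28, 3.16) − 0.04·(18.4, 7.2) = (1.544, 2.872)
a = 1.544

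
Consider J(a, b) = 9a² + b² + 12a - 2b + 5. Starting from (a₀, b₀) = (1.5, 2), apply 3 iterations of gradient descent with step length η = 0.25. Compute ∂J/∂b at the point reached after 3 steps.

∇J = (18a + 12, 2b - 2)
Step 1: at (1.5, 2), ∇J = (39, 2) → (1.5, 2) − 0.25·(39, 2) = (-8.25, 1.5)
Step 2: at (-8.25, 1.5), ∇J = (-136.5, 1) → (-8.25, 1.5) − 0.25·(-136.5, 1) = (25.875, 1.25)
Step 3: at (25.875, 1.25), ∇J = (477.75, 0.5) → (25.875, 1.25) − 0.25·(477.75, 0.5) = (-93.5625, 1.125)
∂J/∂b at (-93.5625, 1.125) = 0.25

0.25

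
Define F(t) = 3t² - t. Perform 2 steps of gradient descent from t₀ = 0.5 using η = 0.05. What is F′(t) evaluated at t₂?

F′(t) = 6t - 1
Step 1: F′(0.5) = 2; t₁ = 0.5 − 0.05·2 = 0.4
Step 2: F′(0.4) = 1.4; t₂ = 0.4 − 0.05·1.4 = 0.33
F′(t) at (0.33) = 0.98

0.98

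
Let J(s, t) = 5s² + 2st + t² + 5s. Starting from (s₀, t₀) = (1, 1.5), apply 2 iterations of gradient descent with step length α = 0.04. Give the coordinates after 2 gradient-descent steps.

∇J = (10s + 2t + 5, 2s + 2t)
Step 1: at (1, 1.5), ∇J = (18, 5) → (1, 1.5) − 0.04·(18, 5) = (0.28, 1.3)
Step 2: at (0.28, 1.3), ∇J = (10.4, 3.16) → (0.28, 1.3) − 0.04·(10.4, 3.16) = (-0.136, 1.1736)

(-0.136, 1.1736)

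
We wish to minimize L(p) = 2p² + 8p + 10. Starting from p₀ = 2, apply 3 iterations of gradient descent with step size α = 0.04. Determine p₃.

0.370816

L′(p) = 4p + 8
p₁ = 2 − 0.04·16 = 1.36
p₂ = 1.36 − 0.04·13.44 = 0.8224
p₃ = 0.8224 − 0.04·11.2896 = 0.370816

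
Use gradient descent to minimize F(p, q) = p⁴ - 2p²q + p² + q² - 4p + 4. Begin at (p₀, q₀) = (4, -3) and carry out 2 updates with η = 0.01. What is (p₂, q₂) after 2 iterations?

∇F = (4p³ - 4pq + 2p - 4, -2p² + 2q)
(p₁, q₁) = (4, -3) − 0.01·(308, -38) = (0.92, -2.62)
(p₂, q₂) = (0.92, -2.62) − 0.01·(10.596352, -6.9328) = (0.81403648, -2.550672)

(0.81403648, -2.550672)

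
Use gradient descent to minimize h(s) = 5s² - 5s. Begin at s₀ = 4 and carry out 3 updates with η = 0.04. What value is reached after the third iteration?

1.256

h′(s) = 10s - 5
Step 1: h′(4) = 35; s₁ = 4 − 0.04·35 = 2.6
Step 2: h′(2.6) = 21; s₂ = 2.6 − 0.04·21 = 1.76
Step 3: h′(1.76) = 12.6; s₃ = 1.76 − 0.04·12.6 = 1.256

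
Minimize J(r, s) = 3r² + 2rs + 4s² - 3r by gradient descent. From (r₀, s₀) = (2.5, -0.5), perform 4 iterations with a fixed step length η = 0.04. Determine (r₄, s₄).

∇J = (6r + 2s - 3, 2r + 8s)
(r₁, s₁) = (2.5, -0.5) − 0.04·(11, 1) = (2.06, -0.54)
(r₂, s₂) = (2.06, -0.54) − 0.04·(8.28, -0.2) = (1.7288, -0.532)
(r₃, s₃) = (1.7288, -0.532) − 0.04·(6.3088, -0.7984) = (1.476448, -0.500064)
(r₄, s₄) = (1.476448, -0.500064) − 0.04·(4.85856, -1.047616) = (1.2821056, -0.45815936)

(1.2821056, -0.45815936)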